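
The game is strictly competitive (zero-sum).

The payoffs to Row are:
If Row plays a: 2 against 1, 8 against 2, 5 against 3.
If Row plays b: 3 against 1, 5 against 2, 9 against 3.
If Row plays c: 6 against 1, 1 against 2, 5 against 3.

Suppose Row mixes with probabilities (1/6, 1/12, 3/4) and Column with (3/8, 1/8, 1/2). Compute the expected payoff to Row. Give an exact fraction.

469/96

Against (3/8, 1/8, 1/2), each row's expected payoff is a: 17/4; b: 25/4; c: 39/8.
Taking the (1/6, 1/12, 3/4)-weighted average: (1/6)·(17/4) + (1/12)·(25/4) + (3/4)·(39/8) = 469/96.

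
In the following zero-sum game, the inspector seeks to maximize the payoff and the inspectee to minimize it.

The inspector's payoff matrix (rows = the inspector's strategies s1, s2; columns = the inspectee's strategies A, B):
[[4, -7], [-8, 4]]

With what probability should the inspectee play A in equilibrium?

11/23

Row minima are -7 and -8, so the inspector's maximin is -7; column maxima are 4 and 4, so the inspectee's minimax is 4. These differ, so the equilibrium is in mixed strategies.
Let the inspectee play A with probability q. The inspector is indifferent when 4q − 7(1−q) = −8q + 4(1−q), giving q = 11/23.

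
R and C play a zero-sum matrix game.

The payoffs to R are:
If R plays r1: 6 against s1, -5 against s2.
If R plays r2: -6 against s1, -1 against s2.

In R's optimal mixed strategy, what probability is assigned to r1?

Row minima are -5 and -6, so R's maximin is -5; column maxima are 6 and -1, so C's minimax is -1. These differ, so the equilibrium is in mixed strategies.
Let R play r1 with probability p. C is indifferent when 6p − 6(1−p) = −5p − (1−p), giving p = 5/16.

5/16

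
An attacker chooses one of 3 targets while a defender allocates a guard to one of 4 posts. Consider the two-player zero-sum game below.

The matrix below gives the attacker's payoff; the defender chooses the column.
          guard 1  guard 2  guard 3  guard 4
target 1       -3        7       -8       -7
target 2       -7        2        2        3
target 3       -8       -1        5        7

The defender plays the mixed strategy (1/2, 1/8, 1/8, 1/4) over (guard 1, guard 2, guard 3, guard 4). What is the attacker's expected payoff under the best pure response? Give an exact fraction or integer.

target 1: (-3)·(1/2) + (7)·(1/8) + (-8)·(1/8) + (-7)·(1/4) = -27/8.
target 2: (-7)·(1/2) + (2)·(1/8) + (2)·(1/8) + (3)·(1/4) = -9/4.
target 3: (-8)·(1/2) + (-1)·(1/8) + (5)·(1/8) + (7)·(1/4) = -7/4.
The best pure response is target 3 with expected payoff -7/4.

-7/4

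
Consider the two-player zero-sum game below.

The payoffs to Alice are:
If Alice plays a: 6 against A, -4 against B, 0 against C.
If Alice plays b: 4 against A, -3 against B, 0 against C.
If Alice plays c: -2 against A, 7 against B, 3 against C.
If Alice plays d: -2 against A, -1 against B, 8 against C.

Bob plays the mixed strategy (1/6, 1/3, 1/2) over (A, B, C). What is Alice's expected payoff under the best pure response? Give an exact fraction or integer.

7/2

a: (6)·(1/6) + (-4)·(1/3) + (0)·(1/2) = -1/3.
b: (4)·(1/6) + (-3)·(1/3) + (0)·(1/2) = -1/3.
c: (-2)·(1/6) + (7)·(1/3) + (3)·(1/2) = 7/2.
d: (-2)·(1/6) + (-1)·(1/3) + (8)·(1/2) = 10/3.
The best pure response is c with expected payoff 7/2.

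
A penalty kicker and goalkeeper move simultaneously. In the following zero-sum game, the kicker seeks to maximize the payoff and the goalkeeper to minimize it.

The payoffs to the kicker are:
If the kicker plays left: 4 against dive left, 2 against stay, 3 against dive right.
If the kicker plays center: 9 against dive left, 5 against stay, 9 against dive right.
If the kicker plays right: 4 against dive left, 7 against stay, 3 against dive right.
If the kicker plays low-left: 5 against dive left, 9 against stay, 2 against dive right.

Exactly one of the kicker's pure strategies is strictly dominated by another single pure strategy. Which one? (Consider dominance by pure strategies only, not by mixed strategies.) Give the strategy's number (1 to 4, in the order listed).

1

Compare left with center: 9 > 4, 5 > 2, 9 > 3.
So center strictly dominates left for the kicker; left is strictly dominated.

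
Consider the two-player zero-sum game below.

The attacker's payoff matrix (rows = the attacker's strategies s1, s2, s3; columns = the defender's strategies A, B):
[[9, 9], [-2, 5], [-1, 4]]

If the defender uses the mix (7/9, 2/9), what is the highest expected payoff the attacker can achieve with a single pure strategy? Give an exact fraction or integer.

s1: (9)·(7/9) + (9)·(2/9) = 9.
s2: (-2)·(7/9) + (5)·(2/9) = -4/9.
s3: (-1)·(7/9) + (4)·(2/9) = 1/9.
The best pure response is s1 with expected payoff 9.

9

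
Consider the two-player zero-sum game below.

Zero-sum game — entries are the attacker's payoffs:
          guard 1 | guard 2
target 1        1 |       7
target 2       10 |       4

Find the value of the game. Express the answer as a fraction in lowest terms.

11/2

Row minima are 1 and 4, so the attacker's maximin is 4; column maxima are 10 and 7, so the defender's minimax is 7. These differ, so the equilibrium is in mixed strategies.
Let the attacker play target 1 with probability p. The defender is indifferent when p + 10(1−p) = 7p + 4(1−p), giving p = 1/2.
Let the defender play guard 1 with probability q. The attacker is indifferent when q + 7(1−q) = 10q + 4(1−q), giving q = 1/4.
The value is 1·(1/4) + (7)·(3/4) = 11/2.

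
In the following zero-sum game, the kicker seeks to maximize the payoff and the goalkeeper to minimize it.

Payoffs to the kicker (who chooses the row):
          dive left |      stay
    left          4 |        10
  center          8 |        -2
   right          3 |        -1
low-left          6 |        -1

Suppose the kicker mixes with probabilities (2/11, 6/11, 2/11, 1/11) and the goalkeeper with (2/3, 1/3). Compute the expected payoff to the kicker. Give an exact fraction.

47/11

Against (2/3, 1/3), each row's expected payoff is left: 6; center: 14/3; right: 5/3; low-left: 11/3.
Taking the (2/11, 6/11, 2/11, 1/11)-weighted average: (2/11)·(6) + (6/11)·(14/3) + (2/11)·(5/3) + (1/11)·(11/3) = 47/11.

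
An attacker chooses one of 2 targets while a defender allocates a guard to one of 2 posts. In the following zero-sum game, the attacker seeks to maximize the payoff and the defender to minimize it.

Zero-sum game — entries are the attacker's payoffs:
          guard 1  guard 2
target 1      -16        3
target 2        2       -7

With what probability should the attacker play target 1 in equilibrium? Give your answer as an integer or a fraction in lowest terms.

9/28

Row minima are -16 and -7, so the attacker's maximin is -7; column maxima are 2 and 3, so the defender's minimax is 2. These differ, so the equilibrium is in mixed strategies.
Let the attacker play target 1 with probability p. The defender is indifferent when −16p + 2(1−p) = 3p − 7(1−p), giving p = 9/28.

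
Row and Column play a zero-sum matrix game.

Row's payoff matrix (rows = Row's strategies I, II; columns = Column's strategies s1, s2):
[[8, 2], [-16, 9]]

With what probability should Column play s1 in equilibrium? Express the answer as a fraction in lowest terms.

7/31

Row minima are 2 and -16, so Row's maximin is 2; column maxima are 8 and 9, so Column's minimax is 8. These differ, so the equilibrium is in mixed strategies.
Let Column play s1 with probability q. Row is indifferent when 8q + 2(1−q) = −16q + 9(1−q), giving q = 7/31.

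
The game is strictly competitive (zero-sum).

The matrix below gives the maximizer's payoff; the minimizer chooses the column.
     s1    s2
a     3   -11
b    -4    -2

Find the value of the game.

-25/8

Row minima are -11 and -4, so the maximizer's maximin is -4; column maxima are 3 and -2, so the minimizer's minimax is -2. These differ, so the equilibrium is in mixed strategies.
Let the maximizer play a with probability p. The minimizer is indifferent when 3p − 4(1−p) = −11p − 2(1−p), giving p = 1/8.
Let the minimizer play s1 with probability q. The maximizer is indifferent when 3q − 11(1−q) = −4q − 2(1−q), giving q = 9/16.
The value is 3·(9/16) + (-11)·(7/16) = -25/8.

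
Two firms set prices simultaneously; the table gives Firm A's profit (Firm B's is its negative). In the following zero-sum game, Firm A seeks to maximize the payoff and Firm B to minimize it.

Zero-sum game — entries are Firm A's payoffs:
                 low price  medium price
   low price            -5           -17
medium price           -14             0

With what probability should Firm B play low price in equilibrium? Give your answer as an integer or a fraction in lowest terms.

Row minima are -17 and -14, so Firm A's maximin is -14; column maxima are -5 and 0, so Firm B's minimax is -5. These differ, so the equilibrium is in mixed strategies.
Let Firm B play low price with probability q. Firm A is indifferent when −5q − 17(1−q) = −14q, giving q = 17/26.

17/26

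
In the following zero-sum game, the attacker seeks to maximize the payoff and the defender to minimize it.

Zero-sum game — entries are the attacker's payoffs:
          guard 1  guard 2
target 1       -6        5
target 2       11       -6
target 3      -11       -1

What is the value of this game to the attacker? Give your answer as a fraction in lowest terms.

Row target 3 is strictly dominated by row target 1, so the attacker never plays it.
The remaining 2×2 game on (target 1, target 2) × (guard 1, guard 2) has no saddle point. Let the attacker play target 1 with probability p; indifference gives −6p + 11(1−p) = 5p − 6(1−p), so p = 17/28.
Similarly the defender's optimal q on guard 1 is 11/28, and the value is -6·(11/28) + (5)·(17/28) = 19/28.

19/28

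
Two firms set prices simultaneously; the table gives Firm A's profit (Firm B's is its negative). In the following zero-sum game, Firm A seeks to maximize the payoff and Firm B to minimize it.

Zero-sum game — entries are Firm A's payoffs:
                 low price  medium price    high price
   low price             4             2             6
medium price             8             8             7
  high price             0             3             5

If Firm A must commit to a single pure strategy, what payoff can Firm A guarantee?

7

The worst-case payoff for each row is low price: 2, medium price: 7, high price: 0.
The best of these is 7.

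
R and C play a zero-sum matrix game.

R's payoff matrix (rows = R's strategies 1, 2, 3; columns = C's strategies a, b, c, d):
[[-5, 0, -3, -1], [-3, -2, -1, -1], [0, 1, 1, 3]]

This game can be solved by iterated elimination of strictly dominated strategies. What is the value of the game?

0

Row 1 is strictly dominated by row 3 (0>-5, 1>0, 1>-3, 3>-1); eliminate 1.
Row 2 is strictly dominated by row 3 (0>-3, 1>-2, 1>-1, 3>-1); eliminate 2.
Column d is strictly dominated by a for C (0<3); eliminate d.
Column b is strictly dominated by a for C (0<1); eliminate b.
Column c is strictly dominated by a for C (0<1); eliminate c.
Only (3, a) remains, with payoff 0.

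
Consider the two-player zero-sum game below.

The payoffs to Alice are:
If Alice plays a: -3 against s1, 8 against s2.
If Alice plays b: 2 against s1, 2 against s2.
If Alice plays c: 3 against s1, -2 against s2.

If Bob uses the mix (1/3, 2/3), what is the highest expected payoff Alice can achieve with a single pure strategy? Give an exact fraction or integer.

13/3

a: (-3)·(1/3) + (8)·(2/3) = 13/3.
b: (2)·(1/3) + (2)·(2/3) = 2.
c: (3)·(1/3) + (-2)·(2/3) = -1/3.
The best pure response is a with expected payoff 13/3.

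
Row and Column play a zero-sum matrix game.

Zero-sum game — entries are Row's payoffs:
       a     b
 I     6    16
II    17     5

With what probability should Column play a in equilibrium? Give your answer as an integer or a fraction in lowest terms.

1/2

Row minima are 6 and 5, so Row's maximin is 6; column maxima are 17 and 16, so Column's minimax is 16. These differ, so the equilibrium is in mixed strategies.
Let Column play a with probability q. Row is indifferent when 6q + 16(1−q) = 17q + 5(1−q), giving q = 1/2.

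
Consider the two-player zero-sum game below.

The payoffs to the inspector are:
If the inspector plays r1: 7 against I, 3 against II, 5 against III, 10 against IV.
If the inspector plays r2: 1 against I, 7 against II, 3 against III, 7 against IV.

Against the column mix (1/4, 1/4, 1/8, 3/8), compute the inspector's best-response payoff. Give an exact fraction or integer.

r1: (7)·(1/4) + (3)·(1/4) + (5)·(1/8) + (10)·(3/8) = 55/8.
r2: (1)·(1/4) + (7)·(1/4) + (3)·(1/8) + (7)·(3/8) = 5.
The best pure response is r1 with expected payoff 55/8.

55/8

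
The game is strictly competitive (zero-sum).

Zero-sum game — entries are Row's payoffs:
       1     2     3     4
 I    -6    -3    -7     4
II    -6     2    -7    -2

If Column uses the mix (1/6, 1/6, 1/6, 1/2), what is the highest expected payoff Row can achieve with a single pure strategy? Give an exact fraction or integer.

I: (-6)·(1/6) + (-3)·(1/6) + (-7)·(1/6) + (4)·(1/2) = -2/3.
II: (-6)·(1/6) + (2)·(1/6) + (-7)·(1/6) + (-2)·(1/2) = -17/6.
The best pure response is I with expected payoff -2/3.

-2/3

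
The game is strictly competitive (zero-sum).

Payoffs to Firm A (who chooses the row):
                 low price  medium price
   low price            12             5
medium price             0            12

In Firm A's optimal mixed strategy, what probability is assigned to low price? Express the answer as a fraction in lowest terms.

Row minima are 5 and 0, so Firm A's maximin is 5; column maxima are 12 and 12, so Firm B's minimax is 12. These differ, so the equilibrium is in mixed strategies.
Let Firm A play low price with probability p. Firm B is indifferent when 12p = 5p + 12(1−p), giving p = 12/19.

12/19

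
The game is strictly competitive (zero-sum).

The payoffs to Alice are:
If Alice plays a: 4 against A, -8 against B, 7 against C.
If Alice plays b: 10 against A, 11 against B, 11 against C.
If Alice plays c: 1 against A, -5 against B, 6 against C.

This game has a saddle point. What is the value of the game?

Row minima: -8, 10, -5 → Alice's maximin is 10.
Column maxima: 10, 11, 11 → Bob's minimax is 10.
They coincide at (b, A), so the value is 10.

10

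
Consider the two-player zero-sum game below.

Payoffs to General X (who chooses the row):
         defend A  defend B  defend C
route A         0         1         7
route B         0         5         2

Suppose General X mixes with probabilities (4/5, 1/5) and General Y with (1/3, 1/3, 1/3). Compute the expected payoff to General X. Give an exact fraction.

13/5

Against (1/3, 1/3, 1/3), each row's expected payoff is route A: 8/3; route B: 7/3.
Taking the (4/5, 1/5)-weighted average: (4/5)·(8/3) + (1/5)·(7/3) = 13/5.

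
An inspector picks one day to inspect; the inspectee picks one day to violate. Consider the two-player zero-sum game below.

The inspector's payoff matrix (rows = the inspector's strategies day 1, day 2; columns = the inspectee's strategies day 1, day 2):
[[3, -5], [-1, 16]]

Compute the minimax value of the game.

43/25

Row minima are -5 and -1, so the inspector's maximin is -1; column maxima are 3 and 16, so the inspectee's minimax is 3. These differ, so the equilibrium is in mixed strategies.
Let the inspector play day 1 with probability p. The inspectee is indifferent when 3p − (1−p) = −5p + 16(1−p), giving p = 17/25.
Let the inspectee play day 1 with probability q. The inspector is indifferent when 3q − 5(1−q) = −q + 16(1−q), giving q = 21/25.
The value is 3·(21/25) + (-5)·(4/25) = 43/25.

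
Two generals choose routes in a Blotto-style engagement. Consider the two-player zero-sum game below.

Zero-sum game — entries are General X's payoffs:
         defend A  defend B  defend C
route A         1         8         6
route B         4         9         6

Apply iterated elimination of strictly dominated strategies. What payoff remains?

4

Column defend B is strictly dominated by defend A for General Y (1<8, 4<9); eliminate defend B.
Column defend C is strictly dominated by defend A for General Y (1<6, 4<6); eliminate defend C.
Row route A is strictly dominated by row route B (4>1); eliminate route A.
Only (route B, defend A) remains, with payoff 4.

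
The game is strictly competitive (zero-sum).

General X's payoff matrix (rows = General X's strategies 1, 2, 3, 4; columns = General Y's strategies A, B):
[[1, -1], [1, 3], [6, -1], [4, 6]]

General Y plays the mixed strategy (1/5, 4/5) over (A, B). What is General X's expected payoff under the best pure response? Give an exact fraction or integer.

28/5

1: (1)·(1/5) + (-1)·(4/5) = -3/5.
2: (1)·(1/5) + (3)·(4/5) = 13/5.
3: (6)·(1/5) + (-1)·(4/5) = 2/5.
4: (4)·(1/5) + (6)·(4/5) = 28/5.
The best pure response is 4 with expected payoff 28/5.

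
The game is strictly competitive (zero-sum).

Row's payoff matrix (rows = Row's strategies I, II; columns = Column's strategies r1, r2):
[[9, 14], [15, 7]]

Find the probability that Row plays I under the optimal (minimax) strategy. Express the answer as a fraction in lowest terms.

8/13

Row minima are 9 and 7, so Row's maximin is 9; column maxima are 15 and 14, so Column's minimax is 14. These differ, so the equilibrium is in mixed strategies.
Let Row play I with probability p. Column is indifferent when 9p + 15(1−p) = 14p + 7(1−p), giving p = 8/13.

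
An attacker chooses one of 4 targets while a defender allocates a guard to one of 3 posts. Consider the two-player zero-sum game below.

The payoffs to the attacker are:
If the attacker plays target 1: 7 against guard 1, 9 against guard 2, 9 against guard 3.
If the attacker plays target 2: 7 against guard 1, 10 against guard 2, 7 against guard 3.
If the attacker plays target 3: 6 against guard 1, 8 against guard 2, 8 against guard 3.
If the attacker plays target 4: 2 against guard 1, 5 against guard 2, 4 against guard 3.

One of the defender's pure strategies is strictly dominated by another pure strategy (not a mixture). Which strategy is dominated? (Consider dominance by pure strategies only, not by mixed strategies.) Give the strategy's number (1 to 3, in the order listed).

The defender prefers columns that give the attacker less. Compare guard 2 with guard 1: 7 < 9, 7 < 10, 6 < 8, 2 < 5.
So guard 1 strictly dominates guard 2 for the defender; guard 2 is strictly dominated.

2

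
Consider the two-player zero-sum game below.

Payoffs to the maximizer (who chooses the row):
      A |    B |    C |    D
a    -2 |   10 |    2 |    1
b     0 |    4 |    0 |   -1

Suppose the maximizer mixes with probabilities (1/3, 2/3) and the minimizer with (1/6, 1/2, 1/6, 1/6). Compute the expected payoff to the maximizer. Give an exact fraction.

Against (1/6, 1/2, 1/6, 1/6), each row's expected payoff is a: 31/6; b: 11/6.
Taking the (1/3, 2/3)-weighted average: (1/3)·(31/6) + (2/3)·(11/6) = 53/18.

53/18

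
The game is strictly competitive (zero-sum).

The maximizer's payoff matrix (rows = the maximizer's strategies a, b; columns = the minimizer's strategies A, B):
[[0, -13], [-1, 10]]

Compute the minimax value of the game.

-13/24

Row minima are -13 and -1, so the maximizer's maximin is -1; column maxima are 0 and 10, so the minimizer's minimax is 0. These differ, so the equilibrium is in mixed strategies.
Let the maximizer play a with probability p. The minimizer is indifferent when −(1−p) = −13p + 10(1−p), giving p = 11/24.
Let the minimizer play A with probability q. The maximizer is indifferent when −13(1−q) = −q + 10(1−q), giving q = 23/24.
The value is 0·(23/24) + (-13)·(1/24) = -13/24.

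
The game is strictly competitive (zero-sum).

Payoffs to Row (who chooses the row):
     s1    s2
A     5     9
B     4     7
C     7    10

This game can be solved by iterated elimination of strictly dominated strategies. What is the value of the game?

Row A is strictly dominated by row C (7>5, 10>9); eliminate A.
Row B is strictly dominated by row C (7>4, 10>7); eliminate B.
Column s2 is strictly dominated by s1 for Column (7<10); eliminate s2.
Only (C, s1) remains, with payoff 7.

7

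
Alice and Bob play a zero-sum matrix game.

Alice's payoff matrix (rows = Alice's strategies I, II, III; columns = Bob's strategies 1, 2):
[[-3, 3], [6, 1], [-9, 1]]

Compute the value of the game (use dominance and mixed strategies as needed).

21/11

Row III is strictly dominated by row I, so Alice never plays it.
The remaining 2×2 game on (I, II) × (1, 2) has no saddle point. Let Alice play I with probability p; indifference gives −3p + 6(1−p) = 3p + (1−p), so p = 5/11.
Similarly Bob's optimal q on 1 is 2/11, and the value is -3·(2/11) + (3)·(9/11) = 21/11.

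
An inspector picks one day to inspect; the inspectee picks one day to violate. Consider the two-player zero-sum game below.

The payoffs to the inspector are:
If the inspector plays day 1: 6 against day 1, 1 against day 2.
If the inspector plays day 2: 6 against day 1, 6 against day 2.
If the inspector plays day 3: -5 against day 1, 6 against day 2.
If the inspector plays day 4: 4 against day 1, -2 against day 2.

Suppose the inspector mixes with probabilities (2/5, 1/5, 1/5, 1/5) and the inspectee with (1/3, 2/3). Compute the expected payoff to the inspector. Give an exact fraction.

Against (1/3, 2/3), each row's expected payoff is day 1: 8/3; day 2: 6; day 3: 7/3; day 4: 0.
Taking the (2/5, 1/5, 1/5, 1/5)-weighted average: (2/5)·(8/3) + (1/5)·(6) + (1/5)·(7/3) + (1/5)·(0) = 41/15.

41/15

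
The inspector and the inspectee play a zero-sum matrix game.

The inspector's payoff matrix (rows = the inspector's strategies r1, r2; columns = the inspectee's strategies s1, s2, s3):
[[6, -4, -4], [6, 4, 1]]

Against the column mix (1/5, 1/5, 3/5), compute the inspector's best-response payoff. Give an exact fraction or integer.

13/5

r1: (6)·(1/5) + (-4)·(1/5) + (-4)·(3/5) = -2.
r2: (6)·(1/5) + (4)·(1/5) + (1)·(3/5) = 13/5.
The best pure response is r2 with expected payoff 13/5.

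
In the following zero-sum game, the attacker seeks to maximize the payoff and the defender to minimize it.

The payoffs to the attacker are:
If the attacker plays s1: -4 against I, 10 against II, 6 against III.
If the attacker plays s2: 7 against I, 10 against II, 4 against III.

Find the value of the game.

Column II is strictly dominated by III for the defender (it gives the attacker more in every row).
The remaining 2×2 game on (s1, s2) × (I, III) has no saddle point. Let the attacker play s1 with probability p; indifference gives −4p + 7(1−p) = 6p + 4(1−p), so p = 3/13.
Similarly the defender's optimal q on I is 2/13, and the value is -4·(2/13) + (6)·(11/13) = 58/13.

58/13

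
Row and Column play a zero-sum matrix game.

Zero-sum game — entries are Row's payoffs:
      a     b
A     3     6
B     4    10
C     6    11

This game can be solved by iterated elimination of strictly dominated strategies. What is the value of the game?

Column b is strictly dominated by a for Column (3<6, 4<10, 6<11); eliminate b.
Row A is strictly dominated by row B (4>3); eliminate A.
Row B is strictly dominated by row C (6>4); eliminate B.
Only (C, a) remains, with payoff 6.

6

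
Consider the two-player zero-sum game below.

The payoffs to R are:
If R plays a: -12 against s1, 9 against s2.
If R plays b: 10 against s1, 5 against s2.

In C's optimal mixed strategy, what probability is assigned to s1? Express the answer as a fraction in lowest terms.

2/13

Row minima are -12 and 5, so R's maximin is 5; column maxima are 10 and 9, so C's minimax is 9. These differ, so the equilibrium is in mixed strategies.
Let C play s1 with probability q. R is indifferent when −12q + 9(1−q) = 10q + 5(1−q), giving q = 2/13.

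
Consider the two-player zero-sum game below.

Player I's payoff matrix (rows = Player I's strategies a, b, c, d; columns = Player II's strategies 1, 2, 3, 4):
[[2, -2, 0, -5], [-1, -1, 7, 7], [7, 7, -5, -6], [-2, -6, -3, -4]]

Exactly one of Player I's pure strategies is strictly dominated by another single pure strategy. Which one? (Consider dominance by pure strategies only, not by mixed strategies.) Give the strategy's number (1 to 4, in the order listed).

4

Compare d with b: -1 > -2, -1 > -6, 7 > -3, 7 > -4.
So b strictly dominates d for Player I; d is strictly dominated.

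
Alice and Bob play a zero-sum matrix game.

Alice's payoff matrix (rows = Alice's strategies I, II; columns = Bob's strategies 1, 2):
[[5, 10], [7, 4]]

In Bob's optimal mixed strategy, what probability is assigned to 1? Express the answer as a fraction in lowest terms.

3/4

Row minima are 5 and 4, so Alice's maximin is 5; column maxima are 7 and 10, so Bob's minimax is 7. These differ, so the equilibrium is in mixed strategies.
Let Bob play 1 with probability q. Alice is indifferent when 5q + 10(1−q) = 7q + 4(1−q), giving q = 3/4.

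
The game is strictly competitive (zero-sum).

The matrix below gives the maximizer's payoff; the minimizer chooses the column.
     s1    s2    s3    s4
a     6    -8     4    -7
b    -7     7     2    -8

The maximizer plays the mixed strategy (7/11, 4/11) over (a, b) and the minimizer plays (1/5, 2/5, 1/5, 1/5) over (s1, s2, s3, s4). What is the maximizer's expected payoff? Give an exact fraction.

Against (1/5, 2/5, 1/5, 1/5), each row's expected payoff is a: -13/5; b: 1/5.
Taking the (7/11, 4/11)-weighted average: (7/11)·(-13/5) + (4/11)·(1/5) = -87/55.

-87/55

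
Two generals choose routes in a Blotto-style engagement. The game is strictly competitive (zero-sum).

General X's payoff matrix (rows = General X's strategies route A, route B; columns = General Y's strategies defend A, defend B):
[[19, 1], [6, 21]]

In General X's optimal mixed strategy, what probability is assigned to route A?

Row minima are 1 and 6, so General X's maximin is 6; column maxima are 19 and 21, so General Y's minimax is 19. These differ, so the equilibrium is in mixed strategies.
Let General X play route A with probability p. General Y is indifferent when 19p + 6(1−p) = p + 21(1−p), giving p = 5/11.

5/11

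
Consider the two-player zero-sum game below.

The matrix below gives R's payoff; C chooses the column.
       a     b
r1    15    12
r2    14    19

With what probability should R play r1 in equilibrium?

5/8

Row minima are 12 and 14, so R's maximin is 14; column maxima are 15 and 19, so C's minimax is 15. These differ, so the equilibrium is in mixed strategies.
Let R play r1 with probability p. C is indifferent when 15p + 14(1−p) = 12p + 19(1−p), giving p = 5/8.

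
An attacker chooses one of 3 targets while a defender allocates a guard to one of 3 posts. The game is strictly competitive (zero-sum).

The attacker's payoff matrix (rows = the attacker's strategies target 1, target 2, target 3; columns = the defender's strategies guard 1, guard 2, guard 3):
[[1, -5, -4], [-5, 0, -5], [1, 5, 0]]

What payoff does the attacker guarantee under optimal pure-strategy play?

Row minima: -5, -5, 0 → the attacker's maximin is 0.
Column maxima: 1, 5, 0 → the defender's minimax is 0.
They coincide at (target 3, guard 3), so the value is 0.

0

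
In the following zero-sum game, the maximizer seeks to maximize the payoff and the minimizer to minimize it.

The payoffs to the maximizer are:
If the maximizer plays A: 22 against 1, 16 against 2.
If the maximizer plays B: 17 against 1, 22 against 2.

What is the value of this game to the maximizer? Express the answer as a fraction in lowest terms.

212/11

Row minima are 16 and 17, so the maximizer's maximin is 17; column maxima are 22 and 22, so the minimizer's minimax is 22. These differ, so the equilibrium is in mixed strategies.
Let the maximizer play A with probability p. The minimizer is indifferent when 22p + 17(1−p) = 16p + 22(1−p), giving p = 5/11.
Let the minimizer play 1 with probability q. The maximizer is indifferent when 22q + 16(1−q) = 17q + 22(1−q), giving q = 6/11.
The value is 22·(6/11) + (16)·(5/11) = 212/11.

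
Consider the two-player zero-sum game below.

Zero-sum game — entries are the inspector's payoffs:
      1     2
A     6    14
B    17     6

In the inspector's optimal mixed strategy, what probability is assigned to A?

11/19

Row minima are 6 and 6, so the inspector's maximin is 6; column maxima are 17 and 14, so the inspectee's minimax is 14. These differ, so the equilibrium is in mixed strategies.
Let the inspector play A with probability p. The inspectee is indifferent when 6p + 17(1−p) = 14p + 6(1−p), giving p = 11/19.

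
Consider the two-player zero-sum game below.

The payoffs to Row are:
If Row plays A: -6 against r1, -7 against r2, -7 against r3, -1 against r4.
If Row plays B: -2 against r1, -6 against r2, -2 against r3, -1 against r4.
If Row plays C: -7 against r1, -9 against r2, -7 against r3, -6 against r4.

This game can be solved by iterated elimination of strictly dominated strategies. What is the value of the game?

-6

Column r1 is strictly dominated by r2 for Column (-7<-6, -6<-2, -9<-7); eliminate r1.
Row C is strictly dominated by row B (-6>-9, -2>-7, -1>-6); eliminate C.
Column r4 is strictly dominated by r2 for Column (-7<-1, -6<-1); eliminate r4.
Row A is strictly dominated by row B (-6>-7, -2>-7); eliminate A.
Column r3 is strictly dominated by r2 for Column (-6<-2); eliminate r3.
Only (B, r2) remains, with payoff -6.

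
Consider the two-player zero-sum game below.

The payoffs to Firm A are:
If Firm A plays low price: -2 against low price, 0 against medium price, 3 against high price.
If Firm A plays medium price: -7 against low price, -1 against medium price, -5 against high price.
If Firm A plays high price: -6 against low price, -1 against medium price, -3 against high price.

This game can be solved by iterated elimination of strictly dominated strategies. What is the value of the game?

-2

Row medium price is strictly dominated by row low price (-2>-7, 0>-1, 3>-5); eliminate medium price.
Row high price is strictly dominated by row low price (-2>-6, 0>-1, 3>-3); eliminate high price.
Column medium price is strictly dominated by low price for Firm B (-2<0); eliminate medium price.
Column high price is strictly dominated by low price for Firm B (-2<3); eliminate high price.
Only (low price, low price) remains, with payoff -2.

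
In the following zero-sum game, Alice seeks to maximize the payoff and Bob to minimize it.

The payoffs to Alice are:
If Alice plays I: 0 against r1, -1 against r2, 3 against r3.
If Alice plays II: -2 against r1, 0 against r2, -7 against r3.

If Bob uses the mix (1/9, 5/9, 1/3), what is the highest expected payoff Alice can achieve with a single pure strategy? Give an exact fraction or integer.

I: (0)·(1/9) + (-1)·(5/9) + (3)·(1/3) = 4/9.
II: (-2)·(1/9) + (0)·(5/9) + (-7)·(1/3) = -23/9.
The best pure response is I with expected payoff 4/9.

4/9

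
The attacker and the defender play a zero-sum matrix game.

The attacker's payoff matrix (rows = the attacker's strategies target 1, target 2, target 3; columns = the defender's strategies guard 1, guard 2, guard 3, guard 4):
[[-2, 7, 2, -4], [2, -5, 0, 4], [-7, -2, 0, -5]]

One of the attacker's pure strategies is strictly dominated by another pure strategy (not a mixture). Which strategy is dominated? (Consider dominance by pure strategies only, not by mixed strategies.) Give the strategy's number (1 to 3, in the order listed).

3

Compare target 3 with target 1: -2 > -7, 7 > -2, 2 > 0, -4 > -5.
So target 1 strictly dominates target 3 for the attacker; target 3 is strictly dominated.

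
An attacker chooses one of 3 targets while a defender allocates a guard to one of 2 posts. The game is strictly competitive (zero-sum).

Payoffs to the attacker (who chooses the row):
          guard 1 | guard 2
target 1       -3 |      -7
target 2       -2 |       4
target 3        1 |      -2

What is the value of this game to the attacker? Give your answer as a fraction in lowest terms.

Row target 1 is strictly dominated by row target 3, so the attacker never plays it.
The remaining 2×2 game on (target 2, target 3) × (guard 1, guard 2) has no saddle point. Let the attacker play target 2 with probability p; indifference gives −2p + (1−p) = 4p − 2(1−p), so p = 1/3.
Similarly the defender's optimal q on guard 1 is 2/3, and the value is -2·(2/3) + (4)·(1/3) = 0.

0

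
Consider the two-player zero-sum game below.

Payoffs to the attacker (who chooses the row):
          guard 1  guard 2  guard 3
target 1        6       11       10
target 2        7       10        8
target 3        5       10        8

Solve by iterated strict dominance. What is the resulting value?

Column guard 2 is strictly dominated by guard 1 for the defender (6<11, 7<10, 5<10); eliminate guard 2.
Column guard 3 is strictly dominated by guard 1 for the defender (6<10, 7<8, 5<8); eliminate guard 3.
Row target 3 is strictly dominated by row target 1 (6>5); eliminate target 3.
Row target 1 is strictly dominated by row target 2 (7>6); eliminate target 1.
Only (target 2, guard 1) remains, with payoff 7.

7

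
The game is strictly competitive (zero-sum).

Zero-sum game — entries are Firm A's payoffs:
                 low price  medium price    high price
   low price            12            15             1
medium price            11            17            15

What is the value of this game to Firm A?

Column medium price is strictly dominated by low price for Firm B (it gives Firm A more in every row).
The remaining 2×2 game on (low price, medium price) × (low price, high price) has no saddle point. Let Firm A play low price with probability p; indifference gives 12p + 11(1−p) = p + 15(1−p), so p = 4/15.
Similarly Firm B's optimal q on low price is 14/15, and the value is 12·(14/15) + (1)·(1/15) = 169/15.

169/15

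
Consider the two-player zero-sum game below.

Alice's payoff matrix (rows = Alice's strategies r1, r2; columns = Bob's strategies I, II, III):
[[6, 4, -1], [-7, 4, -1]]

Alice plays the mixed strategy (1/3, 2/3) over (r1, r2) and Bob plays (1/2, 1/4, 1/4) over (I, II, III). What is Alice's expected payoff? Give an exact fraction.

-7/12

Against (1/2, 1/4, 1/4), each row's expected payoff is r1: 15/4; r2: -11/4.
Taking the (1/3, 2/3)-weighted average: (1/3)·(15/4) + (2/3)·(-11/4) = -7/12.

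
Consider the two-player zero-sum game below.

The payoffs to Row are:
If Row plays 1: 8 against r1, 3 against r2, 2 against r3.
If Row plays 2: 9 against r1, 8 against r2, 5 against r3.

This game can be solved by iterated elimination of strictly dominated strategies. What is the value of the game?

Row 1 is strictly dominated by row 2 (9>8, 8>3, 5>2); eliminate 1.
Column r2 is strictly dominated by r3 for Column (5<8); eliminate r2.
Column r1 is strictly dominated by r3 for Column (5<9); eliminate r1.
Only (2, r3) remains, with payoff 5.

5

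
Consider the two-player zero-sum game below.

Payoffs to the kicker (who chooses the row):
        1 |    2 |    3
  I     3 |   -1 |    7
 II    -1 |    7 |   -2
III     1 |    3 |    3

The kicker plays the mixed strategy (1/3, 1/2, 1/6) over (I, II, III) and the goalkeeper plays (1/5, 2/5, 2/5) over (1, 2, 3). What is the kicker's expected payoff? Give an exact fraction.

7/3

Against (1/5, 2/5, 2/5), each row's expected payoff is I: 3; II: 9/5; III: 13/5.
Taking the (1/3, 1/2, 1/6)-weighted average: (1/3)·(3) + (1/2)·(9/5) + (1/6)·(13/5) = 7/3.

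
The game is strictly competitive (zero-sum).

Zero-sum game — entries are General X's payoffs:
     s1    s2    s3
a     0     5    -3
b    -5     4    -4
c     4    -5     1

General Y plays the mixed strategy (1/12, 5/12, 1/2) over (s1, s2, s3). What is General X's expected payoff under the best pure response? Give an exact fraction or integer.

a: (0)·(1/12) + (5)·(5/12) + (-3)·(1/2) = 7/12.
b: (-5)·(1/12) + (4)·(5/12) + (-4)·(1/2) = -3/4.
c: (4)·(1/12) + (-5)·(5/12) + (1)·(1/2) = -5/4.
The best pure response is a with expected payoff 7/12.

7/12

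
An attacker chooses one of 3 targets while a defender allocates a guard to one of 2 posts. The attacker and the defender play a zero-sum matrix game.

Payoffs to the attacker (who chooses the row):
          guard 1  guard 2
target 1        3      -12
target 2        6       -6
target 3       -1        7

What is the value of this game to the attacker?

Row target 1 is strictly dominated by row target 2, so the attacker never plays it.
The remaining 2×2 game on (target 2, target 3) × (guard 1, guard 2) has no saddle point. Let the attacker play target 2 with probability p; indifference gives 6p − (1−p) = −6p + 7(1−p), so p = 2/5.
Similarly the defender's optimal q on guard 1 is 13/20, and the value is 6·(13/20) + (-6)·(7/20) = 9/5.

9/5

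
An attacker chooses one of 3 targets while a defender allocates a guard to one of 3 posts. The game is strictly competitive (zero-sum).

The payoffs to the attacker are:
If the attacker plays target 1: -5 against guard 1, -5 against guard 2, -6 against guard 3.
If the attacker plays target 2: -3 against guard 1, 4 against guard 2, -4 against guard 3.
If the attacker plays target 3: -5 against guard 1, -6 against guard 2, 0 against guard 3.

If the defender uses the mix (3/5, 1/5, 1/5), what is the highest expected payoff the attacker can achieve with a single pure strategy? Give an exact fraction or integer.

-9/5

target 1: (-5)·(3/5) + (-5)·(1/5) + (-6)·(1/5) = -26/5.
target 2: (-3)·(3/5) + (4)·(1/5) + (-4)·(1/5) = -9/5.
target 3: (-5)·(3/5) + (-6)·(1/5) + (0)·(1/5) = -21/5.
The best pure response is target 2 with expected payoff -9/5.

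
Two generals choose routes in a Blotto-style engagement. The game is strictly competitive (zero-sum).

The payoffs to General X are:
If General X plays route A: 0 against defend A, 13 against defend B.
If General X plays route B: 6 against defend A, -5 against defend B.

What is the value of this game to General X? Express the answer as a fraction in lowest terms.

13/4

Row minima are 0 and -5, so General X's maximin is 0; column maxima are 6 and 13, so General Y's minimax is 6. These differ, so the equilibrium is in mixed strategies.
Let General X play route A with probability p. General Y is indifferent when 6(1−p) = 13p − 5(1−p), giving p = 11/24.
Let General Y play defend A with probability q. General X is indifferent when 13(1−q) = 6q − 5(1−q), giving q = 3/4.
The value is 0·(3/4) + (13)·(1/4) = 13/4.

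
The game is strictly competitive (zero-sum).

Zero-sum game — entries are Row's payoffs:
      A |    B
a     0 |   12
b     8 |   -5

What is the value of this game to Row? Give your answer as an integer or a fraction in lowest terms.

96/25

Row minima are 0 and -5, so Row's maximin is 0; column maxima are 8 and 12, so Column's minimax is 8. These differ, so the equilibrium is in mixed strategies.
Let Row play a with probability p. Column is indifferent when 8(1−p) = 12p − 5(1−p), giving p = 13/25.
Let Column play A with probability q. Row is indifferent when 12(1−q) = 8q − 5(1−q), giving q = 17/25.
The value is 0·(17/25) + (12)·(8/25) = 96/25.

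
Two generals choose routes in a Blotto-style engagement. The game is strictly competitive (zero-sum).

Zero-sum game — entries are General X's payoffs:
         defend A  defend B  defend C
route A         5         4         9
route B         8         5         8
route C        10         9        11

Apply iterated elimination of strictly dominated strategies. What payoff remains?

Row route A is strictly dominated by row route C (10>5, 9>4, 11>9); eliminate route A.
Column defend C is strictly dominated by defend B for General Y (5<8, 9<11); eliminate defend C.
Column defend A is strictly dominated by defend B for General Y (5<8, 9<10); eliminate defend A.
Row route B is strictly dominated by row route C (9>5); eliminate route B.
Only (route C, defend B) remains, with payoff 9.

9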